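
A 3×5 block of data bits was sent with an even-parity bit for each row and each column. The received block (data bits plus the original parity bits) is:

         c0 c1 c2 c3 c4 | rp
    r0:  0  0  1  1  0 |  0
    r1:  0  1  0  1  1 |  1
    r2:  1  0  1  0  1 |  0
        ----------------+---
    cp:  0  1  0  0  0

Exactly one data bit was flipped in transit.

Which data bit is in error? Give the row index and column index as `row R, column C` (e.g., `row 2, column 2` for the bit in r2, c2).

row 2, column 0

Recompute each row's even parity and compare to rp:
  r0: data parity 0, sent rp 0 → ok
  r1: data parity 1, sent rp 1 → ok
  r2: data parity 1, sent rp 0 → mismatch
Recompute each column's even parity and compare to cp:
  c0: data parity 1, sent cp 0 → mismatch
  c1: data parity 1, sent cp 1 → ok
  c2: data parity 0, sent cp 0 → ok
  c3: data parity 0, sent cp 0 → ok
  c4: data parity 0, sent cp 0 → ok
Exactly one row (r2) and one column (c0) fail → the flipped bit is at their intersection.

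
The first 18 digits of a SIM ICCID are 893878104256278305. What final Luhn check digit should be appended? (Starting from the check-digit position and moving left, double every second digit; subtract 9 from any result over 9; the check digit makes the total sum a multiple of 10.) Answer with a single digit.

0

Partial digits right→left: 5 0 3 8 7 2 6 5 2 4 0 1 8 7 8 3 9 8
Double every second digit counting from the check-digit position (so the 1st, 3rd, 5th, ... of the partial from the right).
  doubled (with −9 where >9): 1 6 5 3 4 0 7 7 9 → sum 42
  kept as-is: 0 8 2 5 4 1 7 3 8 → sum 38
Total = 42 + 38 = 80.
Check digit = (10 − (80 mod 10)) mod 10 = 0.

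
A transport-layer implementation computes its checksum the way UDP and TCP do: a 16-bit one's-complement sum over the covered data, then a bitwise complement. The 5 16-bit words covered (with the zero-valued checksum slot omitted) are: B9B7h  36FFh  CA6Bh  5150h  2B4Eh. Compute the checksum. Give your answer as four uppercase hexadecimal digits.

One's-complement addition (fold any carry out of bit 15 back into bit 0):
  0xB9B7 + 0x36FF = 0x0F0B6
  0xF0B6 + 0xCA6B = 0x1BB21 → wrap carry → 0xBB22
  0xBB22 + 0x5150 = 0x10C72 → wrap carry → 0x0C73
  0x0C73 + 0x2B4E = 0x037C1
One's-complement sum = 0x37C1.
Checksum = ~0x37C1 & 0xFFFF = 0xC83E.

C83E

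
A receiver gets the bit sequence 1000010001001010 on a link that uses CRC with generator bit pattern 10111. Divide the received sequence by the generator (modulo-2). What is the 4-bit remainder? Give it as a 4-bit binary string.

1011

Modulo-2 division of 1000010001001010 by 10111:
  pos 0: 10000 XOR 10111 = 00111
  pos 2: 11110 XOR 10111 = 01001
  pos 3: 10010 XOR 10111 = 00101
  pos 5: 10101 XOR 10111 = 00010
  pos 8: 10001 XOR 10111 = 00110
  pos 10: 11001 XOR 10111 = 01110
  pos 11: 11100 XOR 10111 = 01011
Remainder = 1011 (nonzero — an error is detected).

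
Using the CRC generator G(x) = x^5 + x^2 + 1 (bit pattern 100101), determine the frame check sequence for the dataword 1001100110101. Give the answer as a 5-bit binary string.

Append 5 zeros: 100110011010100000. Divide by 100101 (XOR where the leading bit is 1):
  pos 0: 100110 XOR 100101 = 000011
  pos 4: 110110 XOR 100101 = 010011
  pos 5: 100111 XOR 100101 = 000010
  pos 9: 100100 XOR 100101 = 000001
Remainder (last 5 bits) = 01000. This is the CRC / FCS.

01000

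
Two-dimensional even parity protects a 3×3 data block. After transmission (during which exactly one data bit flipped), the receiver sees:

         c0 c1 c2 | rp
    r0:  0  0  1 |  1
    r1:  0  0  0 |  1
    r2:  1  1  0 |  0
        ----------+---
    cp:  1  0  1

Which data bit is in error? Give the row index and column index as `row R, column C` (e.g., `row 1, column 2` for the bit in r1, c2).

Recompute each row's even parity and compare to rp:
  r0: data parity 1, sent rp 1 → ok
  r1: data parity 0, sent rp 1 → mismatch
  r2: data parity 0, sent rp 0 → ok
Recompute each column's even parity and compare to cp:
  c0: data parity 1, sent cp 1 → ok
  c1: data parity 1, sent cp 0 → mismatch
  c2: data parity 1, sent cp 1 → ok
Exactly one row (r1) and one column (c1) fail → the flipped bit is at their intersection.

row 1, column 1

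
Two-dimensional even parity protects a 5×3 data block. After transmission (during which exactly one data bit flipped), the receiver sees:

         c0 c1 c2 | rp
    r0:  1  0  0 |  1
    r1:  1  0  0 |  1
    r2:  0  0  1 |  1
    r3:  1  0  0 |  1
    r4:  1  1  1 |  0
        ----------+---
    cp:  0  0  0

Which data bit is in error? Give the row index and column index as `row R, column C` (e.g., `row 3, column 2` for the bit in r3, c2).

row 4, column 1

Recompute each row's even parity and compare to rp:
  r0: data parity 1, sent rp 1 → ok
  r1: data parity 1, sent rp 1 → ok
  r2: data parity 1, sent rp 1 → ok
  r3: data parity 1, sent rp 1 → ok
  r4: data parity 1, sent rp 0 → mismatch
Recompute each column's even parity and compare to cp:
  c0: data parity 0, sent cp 0 → ok
  c1: data parity 1, sent cp 0 → mismatch
  c2: data parity 0, sent cp 0 → ok
Exactly one row (r4) and one column (c1) fail → the flipped bit is at their intersection.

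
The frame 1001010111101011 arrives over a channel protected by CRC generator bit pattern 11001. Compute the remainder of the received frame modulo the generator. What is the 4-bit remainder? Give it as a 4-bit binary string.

1110

Modulo-2 division of 1001010111101011 by 11001:
  pos 0: 10010 XOR 11001 = 01011
  pos 1: 10111 XOR 11001 = 01110
  pos 2: 11100 XOR 11001 = 00101
  pos 4: 10111 XOR 11001 = 01110
  pos 5: 11101 XOR 11001 = 00100
  pos 7: 10010 XOR 11001 = 01011
  pos 8: 10111 XOR 11001 = 01110
  pos 9: 11100 XOR 11001 = 00101
  pos 11: 10111 XOR 11001 = 01110
Remainder = 1110 (nonzero — an error is detected).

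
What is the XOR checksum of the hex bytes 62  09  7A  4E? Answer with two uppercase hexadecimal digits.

5F

XOR the bytes together:
  start with 0x62
  0x62 ⊕ 0x09 = 0x6B
  0x6B ⊕ 0x7A = 0x11
  0x11 ⊕ 0x4E = 0x5F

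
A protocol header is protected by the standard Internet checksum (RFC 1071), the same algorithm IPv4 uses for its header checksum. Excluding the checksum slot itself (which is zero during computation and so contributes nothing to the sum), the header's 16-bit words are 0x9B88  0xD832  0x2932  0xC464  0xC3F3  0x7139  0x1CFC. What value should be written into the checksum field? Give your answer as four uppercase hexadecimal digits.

One's-complement addition (fold any carry out of bit 15 back into bit 0):
  0x9B88 + 0xD832 = 0x173BA → wrap carry → 0x73BB
  0x73BB + 0x2932 = 0x09CED
  0x9CED + 0xC464 = 0x16151 → wrap carry → 0x6152
  0x6152 + 0xC3F3 = 0x12545 → wrap carry → 0x2546
  0x2546 + 0x7139 = 0x0967F
  0x967F + 0x1CFC = 0x0B37B
One's-complement sum = 0xB37B.
Checksum = ~0xB37B & 0xFFFF = 0x4C84.

4C84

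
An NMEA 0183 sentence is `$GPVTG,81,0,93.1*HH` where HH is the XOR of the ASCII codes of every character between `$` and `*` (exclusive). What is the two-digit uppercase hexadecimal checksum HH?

52

XOR the ASCII codes of the payload characters:
  'G' = 0x47 → acc = 0x47
  'P' = 0x50 → acc = 0x17
  'V' = 0x56 → acc = 0x41
  'T' = 0x54 → acc = 0x15
  'G' = 0x47 → acc = 0x52
  ',' = 0x2C → acc = 0x7E
  '8' = 0x38 → acc = 0x46
  '1' = 0x31 → acc = 0x77
  ',' = 0x2C → acc = 0x5B
  '0' = 0x30 → acc = 0x6B
  ',' = 0x2C → acc = 0x47
  '9' = 0x39 → acc = 0x7E
  '3' = 0x33 → acc = 0x4D
  '.' = 0x2E → acc = 0x63
  '1' = 0x31 → acc = 0x52
Checksum = 0x52.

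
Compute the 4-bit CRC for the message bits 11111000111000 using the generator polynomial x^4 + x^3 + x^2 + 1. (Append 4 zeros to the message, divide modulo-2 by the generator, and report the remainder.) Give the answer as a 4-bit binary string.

0110

Append 4 zeros: 111110001110000000. Divide by 11101 (XOR where the leading bit is 1):
  pos 0: 11111 XOR 11101 = 00010
  pos 3: 10000 XOR 11101 = 01101
  pos 4: 11011 XOR 11101 = 00110
  pos 6: 11011 XOR 11101 = 00110
  pos 8: 11000 XOR 11101 = 00101
  pos 10: 10100 XOR 11101 = 01001
  pos 11: 10010 XOR 11101 = 01111
  pos 12: 11110 XOR 11101 = 00011
Remainder (last 4 bits) = 0110. This is the CRC / FCS.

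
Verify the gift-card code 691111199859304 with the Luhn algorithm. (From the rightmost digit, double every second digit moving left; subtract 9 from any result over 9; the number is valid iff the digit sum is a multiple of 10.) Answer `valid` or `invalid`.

From the right, keep odd positions and double even positions (subtract 9 from any doubled value over 9):
  doubled (positions 2,4,...): 0 9 7 9 2 2 9 → sum 38
  kept (positions 1,3,...): 4 3 5 9 1 1 1 6 → sum 30
Total = 68.
68 mod 10 = 8, so the number is invalid.

invalid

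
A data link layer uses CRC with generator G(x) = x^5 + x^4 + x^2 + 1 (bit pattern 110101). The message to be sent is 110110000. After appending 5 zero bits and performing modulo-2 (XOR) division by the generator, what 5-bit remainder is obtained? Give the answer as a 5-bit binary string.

01111

Append 5 zeros: 11011000000000. Divide by 110101 (XOR where the leading bit is 1):
  pos 0: 110110 XOR 110101 = 000011
  pos 4: 110000 XOR 110101 = 000101
  pos 7: 101000 XOR 110101 = 011101
  pos 8: 111010 XOR 110101 = 001111
Remainder (last 5 bits) = 01111. This is the CRC / FCS.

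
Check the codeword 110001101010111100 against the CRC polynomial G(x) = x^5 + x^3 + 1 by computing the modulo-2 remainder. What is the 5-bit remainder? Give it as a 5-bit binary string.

00000

Modulo-2 division of 110001101010111100 by 101001:
  pos 0: 110001 XOR 101001 = 011000
  pos 1: 110001 XOR 101001 = 011000
  pos 2: 110000 XOR 101001 = 011001
  pos 3: 110011 XOR 101001 = 011010
  pos 4: 110100 XOR 101001 = 011101
  pos 5: 111011 XOR 101001 = 010010
  pos 6: 100100 XOR 101001 = 001101
  pos 8: 110111 XOR 101001 = 011110
  pos 9: 111101 XOR 101001 = 010100
  pos 10: 101001 XOR 101001 = 000000
Remainder = 00000 (zero — the frame passes the CRC check).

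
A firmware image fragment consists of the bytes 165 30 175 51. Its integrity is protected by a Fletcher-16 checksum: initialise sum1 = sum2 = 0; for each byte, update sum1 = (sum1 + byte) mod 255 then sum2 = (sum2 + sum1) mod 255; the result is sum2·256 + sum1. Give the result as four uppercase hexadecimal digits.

Running sums (mod 255):
  after byte 0 (165): sum1=165, sum2=165
  after byte 1 (30): sum1=195, sum2=105
  after byte 2 (175): sum1=115, sum2=220
  after byte 3 (51): sum1=166, sum2=131
Checksum = sum2·256 + sum1 = 131·256 + 166 = 33702 = 0x83A6.

83A6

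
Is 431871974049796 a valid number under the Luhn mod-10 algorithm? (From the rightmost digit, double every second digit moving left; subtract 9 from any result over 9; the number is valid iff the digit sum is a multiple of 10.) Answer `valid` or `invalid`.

From the right, keep odd positions and double even positions (subtract 9 from any doubled value over 9):
  doubled (positions 2,4,...): 9 9 0 5 2 7 6 → sum 38
  kept (positions 1,3,...): 6 7 4 4 9 7 1 4 → sum 42
Total = 80.
80 mod 10 = 0, so the number is valid.

valid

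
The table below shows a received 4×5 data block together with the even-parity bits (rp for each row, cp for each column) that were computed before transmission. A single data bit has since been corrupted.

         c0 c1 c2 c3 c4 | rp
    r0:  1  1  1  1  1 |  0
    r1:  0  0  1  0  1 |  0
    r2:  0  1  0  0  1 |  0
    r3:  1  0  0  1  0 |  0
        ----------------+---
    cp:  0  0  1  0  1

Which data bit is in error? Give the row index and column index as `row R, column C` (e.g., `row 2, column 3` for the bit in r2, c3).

row 0, column 2

Recompute each row's even parity and compare to rp:
  r0: data parity 1, sent rp 0 → mismatch
  r1: data parity 0, sent rp 0 → ok
  r2: data parity 0, sent rp 0 → ok
  r3: data parity 0, sent rp 0 → ok
Recompute each column's even parity and compare to cp:
  c0: data parity 0, sent cp 0 → ok
  c1: data parity 0, sent cp 0 → ok
  c2: data parity 0, sent cp 1 → mismatch
  c3: data parity 0, sent cp 0 → ok
  c4: data parity 1, sent cp 1 → ok
Exactly one row (r0) and one column (c2) fail → the flipped bit is at their intersection.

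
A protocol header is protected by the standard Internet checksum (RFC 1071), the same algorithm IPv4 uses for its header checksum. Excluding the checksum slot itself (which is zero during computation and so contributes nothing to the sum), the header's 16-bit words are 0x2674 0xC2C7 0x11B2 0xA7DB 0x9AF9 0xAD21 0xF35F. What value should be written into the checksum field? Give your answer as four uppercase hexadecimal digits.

One's-complement addition (fold any carry out of bit 15 back into bit 0):
  0x2674 + 0xC2C7 = 0x0E93B
  0xE93B + 0x11B2 = 0x0FAED
  0xFAED + 0xA7DB = 0x1A2C8 → wrap carry → 0xA2C9
  0xA2C9 + 0x9AF9 = 0x13DC2 → wrap carry → 0x3DC3
  0x3DC3 + 0xAD21 = 0x0EAE4
  0xEAE4 + 0xF35F = 0x1DE43 → wrap carry → 0xDE44
One's-complement sum = 0xDE44.
Checksum = ~0xDE44 & 0xFFFF = 0x21BB.

21BB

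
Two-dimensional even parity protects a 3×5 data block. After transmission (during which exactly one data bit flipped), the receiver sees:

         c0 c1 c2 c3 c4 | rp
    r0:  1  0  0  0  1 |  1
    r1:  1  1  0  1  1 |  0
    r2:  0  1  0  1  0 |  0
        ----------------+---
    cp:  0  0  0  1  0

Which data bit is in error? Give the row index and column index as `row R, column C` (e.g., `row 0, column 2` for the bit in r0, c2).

row 0, column 3

Recompute each row's even parity and compare to rp:
  r0: data parity 0, sent rp 1 → mismatch
  r1: data parity 0, sent rp 0 → ok
  r2: data parity 0, sent rp 0 → ok
Recompute each column's even parity and compare to cp:
  c0: data parity 0, sent cp 0 → ok
  c1: data parity 0, sent cp 0 → ok
  c2: data parity 0, sent cp 0 → ok
  c3: data parity 0, sent cp 1 → mismatch
  c4: data parity 0, sent cp 0 → ok
Exactly one row (r0) and one column (c3) fail → the flipped bit is at their intersection.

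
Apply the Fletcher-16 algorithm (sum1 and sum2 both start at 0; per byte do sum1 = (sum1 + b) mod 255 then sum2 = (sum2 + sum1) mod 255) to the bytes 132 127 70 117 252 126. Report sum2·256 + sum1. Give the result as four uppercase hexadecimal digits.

Running sums (mod 255):
  after byte 0 (132): sum1=132, sum2=132
  after byte 1 (127): sum1=4, sum2=136
  after byte 2 (70): sum1=74, sum2=210
  after byte 3 (117): sum1=191, sum2=146
  after byte 4 (252): sum1=188, sum2=79
  after byte 5 (126): sum1=59, sum2=138
Checksum = sum2·256 + sum1 = 138·256 + 59 = 35387 = 0x8A3B.

8A3B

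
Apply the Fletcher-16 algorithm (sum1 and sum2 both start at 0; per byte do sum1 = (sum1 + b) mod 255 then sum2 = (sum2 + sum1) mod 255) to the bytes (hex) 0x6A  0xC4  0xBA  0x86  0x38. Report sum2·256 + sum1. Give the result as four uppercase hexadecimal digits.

9CA8

Running sums (mod 255):
  after byte 0 (0x6A): sum1=106, sum2=106
  after byte 1 (0xC4): sum1=47, sum2=153
  after byte 2 (0xBA): sum1=233, sum2=131
  after byte 3 (0x86): sum1=112, sum2=243
  after byte 4 (0x38): sum1=168, sum2=156
Checksum = sum2·256 + sum1 = 156·256 + 168 = 40104 = 0x9CA8.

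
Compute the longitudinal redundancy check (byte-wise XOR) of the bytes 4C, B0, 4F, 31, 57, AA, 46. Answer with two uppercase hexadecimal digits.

XOR the bytes together:
  start with 0x4C
  0x4C ⊕ 0xB0 = 0xFC
  0xFC ⊕ 0x4F = 0xB3
  0xB3 ⊕ 0x31 = 0x82
  0x82 ⊕ 0x57 = 0xD5
  0xD5 ⊕ 0xAA = 0x7F
  0x7F ⊕ 0x46 = 0x39

39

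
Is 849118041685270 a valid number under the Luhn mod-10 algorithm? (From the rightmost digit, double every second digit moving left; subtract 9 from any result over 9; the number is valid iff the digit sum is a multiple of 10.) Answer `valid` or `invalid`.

invalid

From the right, keep odd positions and double even positions (subtract 9 from any doubled value over 9):
  doubled (positions 2,4,...): 5 1 3 8 7 2 8 → sum 34
  kept (positions 1,3,...): 0 2 8 1 0 1 9 8 → sum 29
Total = 63.
63 mod 10 = 3, so the number is invalid.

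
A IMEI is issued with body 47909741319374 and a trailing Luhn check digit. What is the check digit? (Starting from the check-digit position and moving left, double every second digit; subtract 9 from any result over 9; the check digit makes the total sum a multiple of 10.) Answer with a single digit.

7

Partial digits right→left: 4 7 3 9 1 3 1 4 7 9 0 9 7 4
Double every second digit counting from the check-digit position (so the 1st, 3rd, 5th, ... of the partial from the right).
  doubled (with −9 where >9): 8 6 2 2 5 0 5 → sum 28
  kept as-is: 7 9 3 4 9 9 4 → sum 45
Total = 28 + 45 = 73.
Check digit = (10 − (73 mod 10)) mod 10 = 7.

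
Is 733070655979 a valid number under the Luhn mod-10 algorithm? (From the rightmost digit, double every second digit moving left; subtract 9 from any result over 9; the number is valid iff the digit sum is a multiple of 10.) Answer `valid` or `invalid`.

invalid

From the right, keep odd positions and double even positions (subtract 9 from any doubled value over 9):
  doubled (positions 2,4,...): 5 1 3 5 6 5 → sum 25
  kept (positions 1,3,...): 9 9 5 0 0 3 → sum 26
Total = 51.
51 mod 10 = 1, so the number is invalid.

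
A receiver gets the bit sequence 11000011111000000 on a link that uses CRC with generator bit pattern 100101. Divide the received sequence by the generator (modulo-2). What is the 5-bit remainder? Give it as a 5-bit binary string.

11100

Modulo-2 division of 11000011111000000 by 100101:
  pos 0: 110000 XOR 100101 = 010101
  pos 1: 101011 XOR 100101 = 001110
  pos 3: 111011 XOR 100101 = 011110
  pos 4: 111101 XOR 100101 = 011000
  pos 5: 110001 XOR 100101 = 010100
  pos 6: 101000 XOR 100101 = 001101
  pos 8: 110100 XOR 100101 = 010001
  pos 9: 100010 XOR 100101 = 000111
Remainder = 11100 (nonzero — an error is detected).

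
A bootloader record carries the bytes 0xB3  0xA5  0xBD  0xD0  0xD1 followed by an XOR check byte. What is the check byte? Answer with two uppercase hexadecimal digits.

XOR the bytes together:
  start with 0xB3
  0xB3 ⊕ 0xA5 = 0x16
  0x16 ⊕ 0xBD = 0xAB
  0xAB ⊕ 0xD0 = 0x7B
  0x7B ⊕ 0xD1 = 0xAA

AA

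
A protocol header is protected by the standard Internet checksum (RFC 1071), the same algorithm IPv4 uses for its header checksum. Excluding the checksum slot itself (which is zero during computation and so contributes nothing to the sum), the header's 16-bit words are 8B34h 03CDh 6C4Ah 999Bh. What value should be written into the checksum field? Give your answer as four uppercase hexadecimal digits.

6B18

One's-complement addition (fold any carry out of bit 15 back into bit 0):
  0x8B34 + 0x03CD = 0x08F01
  0x8F01 + 0x6C4A = 0x0FB4B
  0xFB4B + 0x999B = 0x194E6 → wrap carry → 0x94E7
One's-complement sum = 0x94E7.
Checksum = ~0x94E7 & 0xFFFF = 0x6B18.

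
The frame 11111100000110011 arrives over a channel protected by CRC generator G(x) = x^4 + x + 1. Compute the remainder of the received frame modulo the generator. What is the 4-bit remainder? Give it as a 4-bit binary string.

0000

Modulo-2 division of 11111100000110011 by 10011:
  pos 0: 11111 XOR 10011 = 01100
  pos 1: 11001 XOR 10011 = 01010
  pos 2: 10100 XOR 10011 = 00111
  pos 4: 11100 XOR 10011 = 01111
  pos 5: 11110 XOR 10011 = 01101
  pos 6: 11010 XOR 10011 = 01001
  pos 7: 10011 XOR 10011 = 00000
  pos 12: 10011 XOR 10011 = 00000
Remainder = 0000 (zero — the frame passes the CRC check).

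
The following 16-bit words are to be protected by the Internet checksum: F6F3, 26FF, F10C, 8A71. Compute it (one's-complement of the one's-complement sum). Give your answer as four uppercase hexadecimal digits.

668E

One's-complement addition (fold any carry out of bit 15 back into bit 0):
  0xF6F3 + 0x26FF = 0x11DF2 → wrap carry → 0x1DF3
  0x1DF3 + 0xF10C = 0x10EFF → wrap carry → 0x0F00
  0x0F00 + 0x8A71 = 0x09971
One's-complement sum = 0x9971.
Checksum = ~0x9971 & 0xFFFF = 0x668E.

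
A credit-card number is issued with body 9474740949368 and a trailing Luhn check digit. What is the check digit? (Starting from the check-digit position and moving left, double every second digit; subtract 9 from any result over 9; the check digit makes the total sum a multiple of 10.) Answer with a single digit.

4

Partial digits right→left: 8 6 3 9 4 9 0 4 7 4 7 4 9
Double every second digit counting from the check-digit position (so the 1st, 3rd, 5th, ... of the partial from the right).
  doubled (with −9 where >9): 7 6 8 0 5 5 9 → sum 40
  kept as-is: 6 9 9 4 4 4 → sum 36
Total = 40 + 36 = 76.
Check digit = (10 − (76 mod 10)) mod 10 = 4.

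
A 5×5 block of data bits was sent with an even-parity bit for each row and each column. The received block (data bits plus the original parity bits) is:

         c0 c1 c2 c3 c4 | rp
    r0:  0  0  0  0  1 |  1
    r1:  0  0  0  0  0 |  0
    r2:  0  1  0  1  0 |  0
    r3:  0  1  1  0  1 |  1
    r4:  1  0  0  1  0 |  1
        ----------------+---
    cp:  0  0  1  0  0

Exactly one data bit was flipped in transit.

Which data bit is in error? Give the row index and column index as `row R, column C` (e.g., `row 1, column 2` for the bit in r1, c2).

Recompute each row's even parity and compare to rp:
  r0: data parity 1, sent rp 1 → ok
  r1: data parity 0, sent rp 0 → ok
  r2: data parity 0, sent rp 0 → ok
  r3: data parity 1, sent rp 1 → ok
  r4: data parity 0, sent rp 1 → mismatch
Recompute each column's even parity and compare to cp:
  c0: data parity 1, sent cp 0 → mismatch
  c1: data parity 0, sent cp 0 → ok
  c2: data parity 1, sent cp 1 → ok
  c3: data parity 0, sent cp 0 → ok
  c4: data parity 0, sent cp 0 → ok
Exactly one row (r4) and one column (c0) fail → the flipped bit is at their intersection.

row 4, column 0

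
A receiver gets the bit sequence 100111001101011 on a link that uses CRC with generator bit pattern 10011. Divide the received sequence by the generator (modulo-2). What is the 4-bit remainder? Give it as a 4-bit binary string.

Modulo-2 division of 100111001101011 by 10011:
  pos 0: 10011 XOR 10011 = 00000
  pos 5: 10011 XOR 10011 = 00000
Remainder = 1011 (nonzero — an error is detected).

1011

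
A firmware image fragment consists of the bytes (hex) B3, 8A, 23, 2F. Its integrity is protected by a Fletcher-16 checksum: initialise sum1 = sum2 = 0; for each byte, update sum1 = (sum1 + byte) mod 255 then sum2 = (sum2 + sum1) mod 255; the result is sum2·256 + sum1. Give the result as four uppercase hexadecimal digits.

Running sums (mod 255):
  after byte 0 (B3): sum1=179, sum2=179
  after byte 1 (8A): sum1=62, sum2=241
  after byte 2 (23): sum1=97, sum2=83
  after byte 3 (2F): sum1=144, sum2=227
Checksum = sum2·256 + sum1 = 227·256 + 144 = 58256 = 0xE390.

E390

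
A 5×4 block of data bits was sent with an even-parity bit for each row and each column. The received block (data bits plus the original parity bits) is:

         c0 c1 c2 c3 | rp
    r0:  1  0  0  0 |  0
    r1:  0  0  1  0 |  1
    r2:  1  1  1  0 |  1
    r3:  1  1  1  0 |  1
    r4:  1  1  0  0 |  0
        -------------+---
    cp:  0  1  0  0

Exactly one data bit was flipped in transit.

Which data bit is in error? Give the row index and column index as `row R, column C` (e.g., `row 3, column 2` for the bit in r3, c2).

Recompute each row's even parity and compare to rp:
  r0: data parity 1, sent rp 0 → mismatch
  r1: data parity 1, sent rp 1 → ok
  r2: data parity 1, sent rp 1 → ok
  r3: data parity 1, sent rp 1 → ok
  r4: data parity 0, sent rp 0 → ok
Recompute each column's even parity and compare to cp:
  c0: data parity 0, sent cp 0 → ok
  c1: data parity 1, sent cp 1 → ok
  c2: data parity 1, sent cp 0 → mismatch
  c3: data parity 0, sent cp 0 → ok
Exactly one row (r0) and one column (c2) fail → the flipped bit is at their intersection.

row 0, column 2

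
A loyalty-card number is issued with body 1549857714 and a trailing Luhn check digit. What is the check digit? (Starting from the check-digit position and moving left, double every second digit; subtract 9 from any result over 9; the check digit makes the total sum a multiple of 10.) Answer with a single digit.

5

Partial digits right→left: 4 1 7 7 5 8 9 4 5 1
Double every second digit counting from the check-digit position (so the 1st, 3rd, 5th, ... of the partial from the right).
  doubled (with −9 where >9): 8 5 1 9 1 → sum 24
  kept as-is: 1 7 8 4 1 → sum 21
Total = 24 + 21 = 45.
Check digit = (10 − (45 mod 10)) mod 10 = 5.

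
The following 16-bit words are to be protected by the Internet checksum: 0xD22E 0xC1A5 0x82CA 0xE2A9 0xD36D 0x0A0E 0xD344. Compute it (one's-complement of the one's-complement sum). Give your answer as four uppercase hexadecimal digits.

One's-complement addition (fold any carry out of bit 15 back into bit 0):
  0xD22E + 0xC1A5 = 0x193D3 → wrap carry → 0x93D4
  0x93D4 + 0x82CA = 0x1169E → wrap carry → 0x169F
  0x169F + 0xE2A9 = 0x0F948
  0xF948 + 0xD36D = 0x1CCB5 → wrap carry → 0xCCB6
  0xCCB6 + 0x0A0E = 0x0D6C4
  0xD6C4 + 0xD344 = 0x1AA08 → wrap carry → 0xAA09
One's-complement sum = 0xAA09.
Checksum = ~0xAA09 & 0xFFFF = 0x55F6.

55F6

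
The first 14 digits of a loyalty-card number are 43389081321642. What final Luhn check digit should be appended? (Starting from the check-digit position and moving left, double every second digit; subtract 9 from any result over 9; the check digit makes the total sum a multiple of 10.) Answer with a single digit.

2

Partial digits right→left: 2 4 6 1 2 3 1 8 0 9 8 3 3 4
Double every second digit counting from the check-digit position (so the 1st, 3rd, 5th, ... of the partial from the right).
  doubled (with −9 where >9): 4 3 4 2 0 7 6 → sum 26
  kept as-is: 4 1 3 8 9 3 4 → sum 32
Total = 26 + 32 = 58.
Check digit = (10 − (58 mod 10)) mod 10 = 2.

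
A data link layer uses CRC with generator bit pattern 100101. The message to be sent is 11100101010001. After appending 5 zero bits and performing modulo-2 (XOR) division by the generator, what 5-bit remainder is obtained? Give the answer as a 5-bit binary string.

01111

Append 5 zeros: 1110010101000100000. Divide by 100101 (XOR where the leading bit is 1):
  pos 0: 111001 XOR 100101 = 011100
  pos 1: 111000 XOR 100101 = 011101
  pos 2: 111011 XOR 100101 = 011110
  pos 3: 111100 XOR 100101 = 011001
  pos 4: 110011 XOR 100101 = 010110
  pos 5: 101100 XOR 100101 = 001001
  pos 7: 100100 XOR 100101 = 000001
  pos 12: 110000 XOR 100101 = 010101
  pos 13: 101010 XOR 100101 = 001111
Remainder (last 5 bits) = 01111. This is the CRC / FCS.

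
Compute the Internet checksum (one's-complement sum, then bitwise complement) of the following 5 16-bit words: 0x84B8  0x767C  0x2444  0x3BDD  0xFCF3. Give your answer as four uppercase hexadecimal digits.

A7B5

One's-complement addition (fold any carry out of bit 15 back into bit 0):
  0x84B8 + 0x767C = 0x0FB34
  0xFB34 + 0x2444 = 0x11F78 → wrap carry → 0x1F79
  0x1F79 + 0x3BDD = 0x05B56
  0x5B56 + 0xFCF3 = 0x15849 → wrap carry → 0x584A
One's-complement sum = 0x584A.
Checksum = ~0x584A & 0xFFFF = 0xA7B5.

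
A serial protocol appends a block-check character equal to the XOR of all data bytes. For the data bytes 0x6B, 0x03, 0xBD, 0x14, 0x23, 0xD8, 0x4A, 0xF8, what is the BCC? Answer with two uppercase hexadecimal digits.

XOR the bytes together:
  start with 0x6B
  0x6B ⊕ 0x03 = 0x68
  0x68 ⊕ 0xBD = 0xD5
  0xD5 ⊕ 0x14 = 0xC1
  0xC1 ⊕ 0x23 = 0xE2
  0xE2 ⊕ 0xD8 = 0x3A
  0x3A ⊕ 0x4A = 0x70
  0x70 ⊕ 0xF8 = 0x88

88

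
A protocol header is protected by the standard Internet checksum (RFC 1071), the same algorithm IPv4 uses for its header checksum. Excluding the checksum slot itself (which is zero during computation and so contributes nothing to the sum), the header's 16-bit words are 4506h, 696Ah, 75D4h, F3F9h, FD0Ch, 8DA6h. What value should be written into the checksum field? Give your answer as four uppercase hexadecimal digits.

One's-complement addition (fold any carry out of bit 15 back into bit 0):
  0x4506 + 0x696A = 0x0AE70
  0xAE70 + 0x75D4 = 0x12444 → wrap carry → 0x2445
  0x2445 + 0xF3F9 = 0x1183E → wrap carry → 0x183F
  0x183F + 0xFD0C = 0x1154B → wrap carry → 0x154C
  0x154C + 0x8DA6 = 0x0A2F2
One's-complement sum = 0xA2F2.
Checksum = ~0xA2F2 & 0xFFFF = 0x5D0D.

5D0D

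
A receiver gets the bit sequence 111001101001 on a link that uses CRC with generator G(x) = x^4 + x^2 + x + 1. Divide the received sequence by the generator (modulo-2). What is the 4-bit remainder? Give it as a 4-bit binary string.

Modulo-2 division of 111001101001 by 10111:
  pos 0: 11100 XOR 10111 = 01011
  pos 1: 10111 XOR 10111 = 00000
  pos 6: 10100 XOR 10111 = 00011
Remainder = 0111 (nonzero — an error is detected).

0111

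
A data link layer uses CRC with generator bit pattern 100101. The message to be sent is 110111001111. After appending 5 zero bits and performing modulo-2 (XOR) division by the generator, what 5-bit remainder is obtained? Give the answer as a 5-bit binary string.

00111

Append 5 zeros: 11011100111100000. Divide by 100101 (XOR where the leading bit is 1):
  pos 0: 110111 XOR 100101 = 010010
  pos 1: 100100 XOR 100101 = 000001
  pos 6: 101111 XOR 100101 = 001010
  pos 8: 101000 XOR 100101 = 001101
  pos 10: 110100 XOR 100101 = 010001
  pos 11: 100010 XOR 100101 = 000111
Remainder (last 5 bits) = 00111. This is the CRC / FCS.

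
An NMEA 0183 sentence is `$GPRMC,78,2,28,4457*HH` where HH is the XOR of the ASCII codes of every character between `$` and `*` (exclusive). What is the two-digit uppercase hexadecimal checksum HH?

7E

XOR the ASCII codes of the payload characters:
  'G' = 0x47 → acc = 0x47
  'P' = 0x50 → acc = 0x17
  'R' = 0x52 → acc = 0x45
  'M' = 0x4D → acc = 0x08
  'C' = 0x43 → acc = 0x4B
  ',' = 0x2C → acc = 0x67
  '7' = 0x37 → acc = 0x50
  '8' = 0x38 → acc = 0x68
  ',' = 0x2C → acc = 0x44
  '2' = 0x32 → acc = 0x76
  ',' = 0x2C → acc = 0x5A
  '2' = 0x32 → acc = 0x68
  '8' = 0x38 → acc = 0x50
  ',' = 0x2C → acc = 0x7C
  '4' = 0x34 → acc = 0x48
  '4' = 0x34 → acc = 0x7C
  '5' = 0x35 → acc = 0x49
  '7' = 0x37 → acc = 0x7E
Checksum = 0x7E.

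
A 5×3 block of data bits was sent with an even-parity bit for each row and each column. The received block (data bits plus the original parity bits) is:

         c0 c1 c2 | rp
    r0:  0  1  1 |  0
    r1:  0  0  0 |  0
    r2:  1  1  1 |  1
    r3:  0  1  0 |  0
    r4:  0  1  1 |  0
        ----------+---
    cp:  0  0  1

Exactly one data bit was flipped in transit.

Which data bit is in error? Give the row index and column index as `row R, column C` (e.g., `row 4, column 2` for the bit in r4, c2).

row 3, column 0

Recompute each row's even parity and compare to rp:
  r0: data parity 0, sent rp 0 → ok
  r1: data parity 0, sent rp 0 → ok
  r2: data parity 1, sent rp 1 → ok
  r3: data parity 1, sent rp 0 → mismatch
  r4: data parity 0, sent rp 0 → ok
Recompute each column's even parity and compare to cp:
  c0: data parity 1, sent cp 0 → mismatch
  c1: data parity 0, sent cp 0 → ok
  c2: data parity 1, sent cp 1 → ok
Exactly one row (r3) and one column (c0) fail → the flipped bit is at their intersection.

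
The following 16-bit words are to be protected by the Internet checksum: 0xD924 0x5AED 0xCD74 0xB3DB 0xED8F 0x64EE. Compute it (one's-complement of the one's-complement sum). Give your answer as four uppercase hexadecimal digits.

F81E

One's-complement addition (fold any carry out of bit 15 back into bit 0):
  0xD924 + 0x5AED = 0x13411 → wrap carry → 0x3412
  0x3412 + 0xCD74 = 0x10186 → wrap carry → 0x0187
  0x0187 + 0xB3DB = 0x0B562
  0xB562 + 0xED8F = 0x1A2F1 → wrap carry → 0xA2F2
  0xA2F2 + 0x64EE = 0x107E0 → wrap carry → 0x07E1
One's-complement sum = 0x07E1.
Checksum = ~0x07E1 & 0xFFFF = 0xF81E.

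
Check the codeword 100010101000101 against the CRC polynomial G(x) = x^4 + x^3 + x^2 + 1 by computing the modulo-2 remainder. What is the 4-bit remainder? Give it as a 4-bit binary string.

Modulo-2 division of 100010101000101 by 11101:
  pos 0: 10001 XOR 11101 = 01100
  pos 1: 11000 XOR 11101 = 00101
  pos 3: 10110 XOR 11101 = 01011
  pos 4: 10111 XOR 11101 = 01010
  pos 5: 10100 XOR 11101 = 01001
  pos 6: 10010 XOR 11101 = 01111
  pos 7: 11110 XOR 11101 = 00011
  pos 10: 11101 XOR 11101 = 00000
Remainder = 0000 (zero — the frame passes the CRC check).

0000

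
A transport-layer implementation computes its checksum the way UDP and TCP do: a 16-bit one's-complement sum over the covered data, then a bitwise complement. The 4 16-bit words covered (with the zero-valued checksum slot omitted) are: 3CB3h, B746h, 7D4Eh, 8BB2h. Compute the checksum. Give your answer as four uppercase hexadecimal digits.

One's-complement addition (fold any carry out of bit 15 back into bit 0):
  0x3CB3 + 0xB746 = 0x0F3F9
  0xF3F9 + 0x7D4E = 0x17147 → wrap carry → 0x7148
  0x7148 + 0x8BB2 = 0x0FCFA
One's-complement sum = 0xFCFA.
Checksum = ~0xFCFA & 0xFFFF = 0x0305.

0305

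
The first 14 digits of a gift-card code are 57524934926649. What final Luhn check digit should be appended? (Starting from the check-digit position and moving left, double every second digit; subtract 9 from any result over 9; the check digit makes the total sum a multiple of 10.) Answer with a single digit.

Partial digits right→left: 9 4 6 6 2 9 4 3 9 4 2 5 7 5
Double every second digit counting from the check-digit position (so the 1st, 3rd, 5th, ... of the partial from the right).
  doubled (with −9 where >9): 9 3 4 8 9 4 5 → sum 42
  kept as-is: 4 6 9 3 4 5 5 → sum 36
Total = 42 + 36 = 78.
Check digit = (10 − (78 mod 10)) mod 10 = 2.

2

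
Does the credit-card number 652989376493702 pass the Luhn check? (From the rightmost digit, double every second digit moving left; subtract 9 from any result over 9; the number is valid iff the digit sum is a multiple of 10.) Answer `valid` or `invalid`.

From the right, keep odd positions and double even positions (subtract 9 from any doubled value over 9):
  doubled (positions 2,4,...): 0 6 8 5 9 9 1 → sum 38
  kept (positions 1,3,...): 2 7 9 6 3 8 2 6 → sum 43
Total = 81.
81 mod 10 = 1, so the number is invalid.

invalid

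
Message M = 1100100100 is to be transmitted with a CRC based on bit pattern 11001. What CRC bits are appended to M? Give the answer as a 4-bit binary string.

1111

Append 4 zeros: 11001001000000. Divide by 11001 (XOR where the leading bit is 1):
  pos 0: 11001 XOR 11001 = 00000
  pos 7: 10000 XOR 11001 = 01001
  pos 8: 10010 XOR 11001 = 01011
  pos 9: 10110 XOR 11001 = 01111
Remainder (last 4 bits) = 1111. This is the CRC / FCS.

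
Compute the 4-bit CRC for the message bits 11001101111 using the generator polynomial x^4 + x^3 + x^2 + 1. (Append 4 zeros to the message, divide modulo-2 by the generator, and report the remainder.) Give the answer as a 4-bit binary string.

Append 4 zeros: 110011011110000. Divide by 11101 (XOR where the leading bit is 1):
  pos 0: 11001 XOR 11101 = 00100
  pos 2: 10010 XOR 11101 = 01111
  pos 3: 11111 XOR 11101 = 00010
  pos 6: 10111 XOR 11101 = 01010
  pos 7: 10100 XOR 11101 = 01001
  pos 8: 10010 XOR 11101 = 01111
  pos 9: 11110 XOR 11101 = 00011
Remainder (last 4 bits) = 0110. This is the CRC / FCS.

0110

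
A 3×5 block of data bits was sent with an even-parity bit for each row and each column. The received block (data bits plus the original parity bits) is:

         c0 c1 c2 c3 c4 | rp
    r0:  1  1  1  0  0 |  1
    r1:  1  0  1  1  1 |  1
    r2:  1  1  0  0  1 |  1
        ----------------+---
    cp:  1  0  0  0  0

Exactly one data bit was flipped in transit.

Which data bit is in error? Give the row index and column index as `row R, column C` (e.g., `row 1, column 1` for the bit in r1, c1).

row 1, column 3

Recompute each row's even parity and compare to rp:
  r0: data parity 1, sent rp 1 → ok
  r1: data parity 0, sent rp 1 → mismatch
  r2: data parity 1, sent rp 1 → ok
Recompute each column's even parity and compare to cp:
  c0: data parity 1, sent cp 1 → ok
  c1: data parity 0, sent cp 0 → ok
  c2: data parity 0, sent cp 0 → ok
  c3: data parity 1, sent cp 0 → mismatch
  c4: data parity 0, sent cp 0 → ok
Exactly one row (r1) and one column (c3) fail → the flipped bit is at their intersection.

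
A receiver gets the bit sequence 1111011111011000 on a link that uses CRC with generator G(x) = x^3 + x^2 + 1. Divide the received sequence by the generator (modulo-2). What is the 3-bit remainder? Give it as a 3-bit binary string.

000

Modulo-2 division of 1111011111011000 by 1101:
  pos 0: 1111 XOR 1101 = 0010
  pos 2: 1001 XOR 1101 = 0100
  pos 3: 1001 XOR 1101 = 0100
  pos 4: 1001 XOR 1101 = 0100
  pos 5: 1001 XOR 1101 = 0100
  pos 6: 1001 XOR 1101 = 0100
  pos 7: 1000 XOR 1101 = 0101
  pos 8: 1011 XOR 1101 = 0110
  pos 9: 1101 XOR 1101 = 0000
Remainder = 000 (zero — the frame passes the CRC check).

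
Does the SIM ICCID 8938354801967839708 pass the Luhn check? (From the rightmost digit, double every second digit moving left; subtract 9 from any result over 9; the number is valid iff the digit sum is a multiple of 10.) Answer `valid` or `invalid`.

From the right, keep odd positions and double even positions (subtract 9 from any doubled value over 9):
  doubled (positions 2,4,...): 0 9 7 3 2 7 1 7 9 → sum 45
  kept (positions 1,3,...): 8 7 3 7 9 0 4 3 3 8 → sum 52
Total = 97.
97 mod 10 = 7, so the number is invalid.

invalid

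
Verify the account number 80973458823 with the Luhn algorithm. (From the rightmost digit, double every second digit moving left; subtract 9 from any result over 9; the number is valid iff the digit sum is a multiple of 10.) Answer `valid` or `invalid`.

From the right, keep odd positions and double even positions (subtract 9 from any doubled value over 9):
  doubled (positions 2,4,...): 4 7 8 5 0 → sum 24
  kept (positions 1,3,...): 3 8 5 3 9 8 → sum 36
Total = 60.
60 mod 10 = 0, so the number is valid.

valid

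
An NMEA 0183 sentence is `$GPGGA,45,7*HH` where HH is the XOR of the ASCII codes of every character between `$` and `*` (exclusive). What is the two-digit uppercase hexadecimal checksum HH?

XOR the ASCII codes of the payload characters:
  'G' = 0x47 → acc = 0x47
  'P' = 0x50 → acc = 0x17
  'G' = 0x47 → acc = 0x50
  'G' = 0x47 → acc = 0x17
  'A' = 0x41 → acc = 0x56
  ',' = 0x2C → acc = 0x7A
  '4' = 0x34 → acc = 0x4E
  '5' = 0x35 → acc = 0x7B
  ',' = 0x2C → acc = 0x57
  '7' = 0x37 → acc = 0x60
Checksum = 0x60.

60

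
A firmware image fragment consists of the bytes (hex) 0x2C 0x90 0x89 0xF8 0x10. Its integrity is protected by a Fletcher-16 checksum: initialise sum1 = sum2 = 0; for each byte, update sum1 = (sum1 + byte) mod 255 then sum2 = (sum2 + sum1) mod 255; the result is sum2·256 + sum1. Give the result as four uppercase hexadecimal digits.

BD4F

Running sums (mod 255):
  after byte 0 (0x2C): sum1=44, sum2=44
  after byte 1 (0x90): sum1=188, sum2=232
  after byte 2 (0x89): sum1=70, sum2=47
  after byte 3 (0xF8): sum1=63, sum2=110
  after byte 4 (0x10): sum1=79, sum2=189
Checksum = sum2·256 + sum1 = 189·256 + 79 = 48463 = 0xBD4F.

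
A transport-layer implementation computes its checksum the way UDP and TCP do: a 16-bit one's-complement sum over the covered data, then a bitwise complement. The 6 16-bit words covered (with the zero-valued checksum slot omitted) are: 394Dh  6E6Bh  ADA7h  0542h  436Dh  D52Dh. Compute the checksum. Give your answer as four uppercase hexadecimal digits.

One's-complement addition (fold any carry out of bit 15 back into bit 0):
  0x394D + 0x6E6B = 0x0A7B8
  0xA7B8 + 0xADA7 = 0x1555F → wrap carry → 0x5560
  0x5560 + 0x0542 = 0x05AA2
  0x5AA2 + 0x436D = 0x09E0F
  0x9E0F + 0xD52D = 0x1733C → wrap carry → 0x733D
One's-complement sum = 0x733D.
Checksum = ~0x733D & 0xFFFF = 0x8CC2.

8CC2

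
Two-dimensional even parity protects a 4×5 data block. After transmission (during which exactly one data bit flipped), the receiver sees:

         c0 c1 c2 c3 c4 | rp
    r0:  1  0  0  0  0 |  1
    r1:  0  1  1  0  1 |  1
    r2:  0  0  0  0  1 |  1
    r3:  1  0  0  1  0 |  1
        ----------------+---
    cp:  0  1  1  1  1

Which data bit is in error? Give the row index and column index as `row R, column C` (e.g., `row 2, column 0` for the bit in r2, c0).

row 3, column 4

Recompute each row's even parity and compare to rp:
  r0: data parity 1, sent rp 1 → ok
  r1: data parity 1, sent rp 1 → ok
  r2: data parity 1, sent rp 1 → ok
  r3: data parity 0, sent rp 1 → mismatch
Recompute each column's even parity and compare to cp:
  c0: data parity 0, sent cp 0 → ok
  c1: data parity 1, sent cp 1 → ok
  c2: data parity 1, sent cp 1 → ok
  c3: data parity 1, sent cp 1 → ok
  c4: data parity 0, sent cp 1 → mismatch
Exactly one row (r3) and one column (c4) fail → the flipped bit is at their intersection.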